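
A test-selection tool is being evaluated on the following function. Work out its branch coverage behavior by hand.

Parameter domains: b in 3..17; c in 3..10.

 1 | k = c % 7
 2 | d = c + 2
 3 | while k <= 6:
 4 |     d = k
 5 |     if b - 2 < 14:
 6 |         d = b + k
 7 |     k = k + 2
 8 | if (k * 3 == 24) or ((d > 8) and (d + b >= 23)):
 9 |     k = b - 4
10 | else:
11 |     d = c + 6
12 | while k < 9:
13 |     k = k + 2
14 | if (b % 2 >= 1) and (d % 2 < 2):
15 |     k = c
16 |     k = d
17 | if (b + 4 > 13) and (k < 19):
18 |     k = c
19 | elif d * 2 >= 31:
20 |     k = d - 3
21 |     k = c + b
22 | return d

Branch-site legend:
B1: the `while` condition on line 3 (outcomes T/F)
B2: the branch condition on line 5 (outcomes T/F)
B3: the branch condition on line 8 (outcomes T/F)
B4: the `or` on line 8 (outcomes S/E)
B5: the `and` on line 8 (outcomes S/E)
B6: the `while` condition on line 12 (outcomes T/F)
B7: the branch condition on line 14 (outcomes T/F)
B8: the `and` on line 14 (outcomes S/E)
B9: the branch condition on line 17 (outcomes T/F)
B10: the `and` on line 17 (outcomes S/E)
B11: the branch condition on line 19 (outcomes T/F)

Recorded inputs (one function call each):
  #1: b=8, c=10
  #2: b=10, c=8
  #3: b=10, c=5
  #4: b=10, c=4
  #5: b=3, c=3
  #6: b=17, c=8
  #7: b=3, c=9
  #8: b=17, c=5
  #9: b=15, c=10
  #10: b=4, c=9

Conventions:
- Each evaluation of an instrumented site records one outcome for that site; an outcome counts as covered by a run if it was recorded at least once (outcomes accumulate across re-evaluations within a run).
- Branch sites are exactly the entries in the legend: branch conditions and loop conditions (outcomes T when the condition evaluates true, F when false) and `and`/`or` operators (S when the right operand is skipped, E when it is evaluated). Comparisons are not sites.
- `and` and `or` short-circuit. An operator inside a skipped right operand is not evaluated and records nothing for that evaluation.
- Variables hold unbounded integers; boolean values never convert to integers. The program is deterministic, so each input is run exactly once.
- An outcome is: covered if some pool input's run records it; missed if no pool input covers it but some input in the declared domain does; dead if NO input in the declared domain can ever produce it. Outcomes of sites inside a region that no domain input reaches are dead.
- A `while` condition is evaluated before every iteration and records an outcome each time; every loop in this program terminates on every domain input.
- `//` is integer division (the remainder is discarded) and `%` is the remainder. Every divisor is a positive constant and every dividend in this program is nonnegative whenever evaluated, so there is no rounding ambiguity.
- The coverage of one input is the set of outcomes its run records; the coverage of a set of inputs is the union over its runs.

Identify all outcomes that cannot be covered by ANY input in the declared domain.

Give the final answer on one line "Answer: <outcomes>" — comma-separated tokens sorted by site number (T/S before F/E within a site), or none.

sweeping the full domain (120 inputs) for each outcome:
  reachable outcomes have witnesses, e.g. B1=T (e.g. b=3, c=3), B1=F (e.g. b=3, c=3), B2=T (e.g. b=3, c=3), B2=F (e.g. b=16, c=3)

Answer: none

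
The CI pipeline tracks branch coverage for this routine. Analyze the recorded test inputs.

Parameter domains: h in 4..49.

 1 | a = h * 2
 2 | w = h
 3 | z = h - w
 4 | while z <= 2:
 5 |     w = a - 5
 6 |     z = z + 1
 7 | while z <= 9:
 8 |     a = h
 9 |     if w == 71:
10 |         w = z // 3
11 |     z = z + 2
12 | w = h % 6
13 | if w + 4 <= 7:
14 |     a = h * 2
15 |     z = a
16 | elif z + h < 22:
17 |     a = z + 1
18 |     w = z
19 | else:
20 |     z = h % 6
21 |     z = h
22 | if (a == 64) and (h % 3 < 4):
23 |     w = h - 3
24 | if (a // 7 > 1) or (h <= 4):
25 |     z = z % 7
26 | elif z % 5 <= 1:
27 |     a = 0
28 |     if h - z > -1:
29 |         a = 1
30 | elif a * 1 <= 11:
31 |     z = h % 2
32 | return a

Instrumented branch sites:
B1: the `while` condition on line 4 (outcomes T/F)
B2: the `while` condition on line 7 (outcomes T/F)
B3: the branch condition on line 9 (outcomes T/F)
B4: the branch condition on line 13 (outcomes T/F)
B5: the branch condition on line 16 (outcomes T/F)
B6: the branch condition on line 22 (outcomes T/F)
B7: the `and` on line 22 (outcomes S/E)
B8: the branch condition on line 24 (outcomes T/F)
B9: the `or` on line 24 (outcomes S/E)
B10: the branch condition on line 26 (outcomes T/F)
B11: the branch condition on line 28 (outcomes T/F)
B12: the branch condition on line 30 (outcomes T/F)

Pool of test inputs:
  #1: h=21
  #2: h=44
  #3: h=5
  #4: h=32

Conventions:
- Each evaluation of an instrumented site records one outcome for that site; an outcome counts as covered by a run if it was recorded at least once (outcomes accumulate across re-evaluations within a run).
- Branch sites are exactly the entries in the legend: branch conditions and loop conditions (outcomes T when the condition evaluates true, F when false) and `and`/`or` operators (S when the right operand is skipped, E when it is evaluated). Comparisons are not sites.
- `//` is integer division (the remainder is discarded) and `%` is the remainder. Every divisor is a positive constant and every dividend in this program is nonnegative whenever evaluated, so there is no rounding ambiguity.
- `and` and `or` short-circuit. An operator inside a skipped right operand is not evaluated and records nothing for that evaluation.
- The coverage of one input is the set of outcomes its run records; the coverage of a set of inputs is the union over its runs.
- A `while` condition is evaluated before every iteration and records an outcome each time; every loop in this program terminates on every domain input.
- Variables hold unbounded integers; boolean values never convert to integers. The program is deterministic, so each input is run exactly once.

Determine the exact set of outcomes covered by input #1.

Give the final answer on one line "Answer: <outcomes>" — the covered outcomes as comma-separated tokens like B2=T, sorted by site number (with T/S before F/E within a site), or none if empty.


Tracing the run of input #1 (h=21):
  B1->T, B1->T, B1->T, B1->F, B2->T, B3->F, B2->T, B3->F, B2->T, B3->F
  B2->T, B3->F, B2->F, B4->T, B7->S, B6->F, B9->S, B8->T
as a set, this run covers: B1=T, B1=F, B2=T, B2=F, B3=F, B4=T, B6=F, B7=S, B8=T, B9=S
Answer: B1=T, B1=F, B2=T, B2=F, B3=F, B4=T, B6=F, B7=S, B8=T, B9=S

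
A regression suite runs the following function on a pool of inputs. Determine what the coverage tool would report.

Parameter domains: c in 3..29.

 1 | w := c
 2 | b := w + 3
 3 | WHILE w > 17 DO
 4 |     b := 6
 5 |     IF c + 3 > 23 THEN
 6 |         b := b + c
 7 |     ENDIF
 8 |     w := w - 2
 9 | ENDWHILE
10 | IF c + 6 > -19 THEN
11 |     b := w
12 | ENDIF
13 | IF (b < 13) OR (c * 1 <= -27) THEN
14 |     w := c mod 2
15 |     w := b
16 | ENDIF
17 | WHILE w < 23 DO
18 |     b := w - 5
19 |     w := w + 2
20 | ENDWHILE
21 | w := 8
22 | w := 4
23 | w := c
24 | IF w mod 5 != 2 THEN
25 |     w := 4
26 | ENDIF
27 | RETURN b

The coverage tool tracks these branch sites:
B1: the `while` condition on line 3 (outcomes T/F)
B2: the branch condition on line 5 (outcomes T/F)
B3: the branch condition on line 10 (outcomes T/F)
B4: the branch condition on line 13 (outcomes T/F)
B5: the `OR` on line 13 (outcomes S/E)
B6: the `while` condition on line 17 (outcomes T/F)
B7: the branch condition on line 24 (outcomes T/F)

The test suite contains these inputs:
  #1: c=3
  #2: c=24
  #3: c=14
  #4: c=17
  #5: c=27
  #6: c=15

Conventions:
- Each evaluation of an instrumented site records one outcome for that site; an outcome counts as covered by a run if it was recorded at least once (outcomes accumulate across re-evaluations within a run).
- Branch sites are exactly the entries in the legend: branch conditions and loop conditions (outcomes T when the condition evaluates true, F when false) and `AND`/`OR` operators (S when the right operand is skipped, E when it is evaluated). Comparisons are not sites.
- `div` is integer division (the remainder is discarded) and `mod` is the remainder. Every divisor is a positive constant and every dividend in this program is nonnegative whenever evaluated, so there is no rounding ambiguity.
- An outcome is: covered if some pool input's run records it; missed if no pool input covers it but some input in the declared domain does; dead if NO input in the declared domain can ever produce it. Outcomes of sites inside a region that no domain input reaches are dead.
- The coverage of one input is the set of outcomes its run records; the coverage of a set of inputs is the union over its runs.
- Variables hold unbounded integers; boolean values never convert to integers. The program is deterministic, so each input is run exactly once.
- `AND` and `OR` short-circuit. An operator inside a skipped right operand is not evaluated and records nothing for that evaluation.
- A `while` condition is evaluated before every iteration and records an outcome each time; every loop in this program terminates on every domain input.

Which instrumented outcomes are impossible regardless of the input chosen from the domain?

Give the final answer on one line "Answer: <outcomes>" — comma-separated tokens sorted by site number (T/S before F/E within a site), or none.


checking every outcome against all 27 domain inputs:
  B3=F: zero occurrences over every domain input -> dead
  reachable outcomes have witnesses, e.g. B1=T (e.g. c=18), B1=F (e.g. c=3), B2=T (e.g. c=21), B2=F (e.g. c=18)
Answer: B3=F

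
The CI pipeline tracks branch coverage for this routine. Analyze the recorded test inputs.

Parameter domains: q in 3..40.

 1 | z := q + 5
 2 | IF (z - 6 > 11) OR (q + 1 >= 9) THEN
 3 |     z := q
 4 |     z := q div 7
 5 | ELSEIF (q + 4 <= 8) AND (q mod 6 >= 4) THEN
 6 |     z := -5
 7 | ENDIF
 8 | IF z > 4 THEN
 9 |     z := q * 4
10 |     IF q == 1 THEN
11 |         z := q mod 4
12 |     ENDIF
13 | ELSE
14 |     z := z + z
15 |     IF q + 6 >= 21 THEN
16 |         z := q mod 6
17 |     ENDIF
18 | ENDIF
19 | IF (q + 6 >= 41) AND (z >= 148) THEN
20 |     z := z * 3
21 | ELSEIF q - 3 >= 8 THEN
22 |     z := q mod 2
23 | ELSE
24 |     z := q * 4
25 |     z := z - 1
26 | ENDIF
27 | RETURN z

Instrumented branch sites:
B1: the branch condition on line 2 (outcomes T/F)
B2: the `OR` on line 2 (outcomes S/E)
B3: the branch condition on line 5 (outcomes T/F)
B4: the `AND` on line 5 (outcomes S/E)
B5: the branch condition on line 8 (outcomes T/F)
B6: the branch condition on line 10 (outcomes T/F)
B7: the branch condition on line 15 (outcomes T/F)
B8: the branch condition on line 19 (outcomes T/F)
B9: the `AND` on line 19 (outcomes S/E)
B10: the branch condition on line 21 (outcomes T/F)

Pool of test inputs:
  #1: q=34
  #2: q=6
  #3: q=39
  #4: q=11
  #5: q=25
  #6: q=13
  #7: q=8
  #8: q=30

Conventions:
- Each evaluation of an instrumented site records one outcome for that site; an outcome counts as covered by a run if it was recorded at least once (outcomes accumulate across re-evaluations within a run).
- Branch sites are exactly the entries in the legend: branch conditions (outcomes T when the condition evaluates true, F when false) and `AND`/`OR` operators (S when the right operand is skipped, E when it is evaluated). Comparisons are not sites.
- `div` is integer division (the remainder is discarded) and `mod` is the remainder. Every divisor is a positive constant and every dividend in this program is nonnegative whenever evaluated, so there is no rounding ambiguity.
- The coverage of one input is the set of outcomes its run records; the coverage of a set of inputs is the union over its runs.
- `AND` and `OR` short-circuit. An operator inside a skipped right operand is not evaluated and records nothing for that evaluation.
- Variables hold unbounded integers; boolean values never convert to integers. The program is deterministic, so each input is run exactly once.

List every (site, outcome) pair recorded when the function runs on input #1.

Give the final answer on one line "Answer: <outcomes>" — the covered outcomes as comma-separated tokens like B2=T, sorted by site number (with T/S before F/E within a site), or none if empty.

Running input #1 (q=34), event by event:
  B2->S, B1->T, B5->F, B7->T, B9->S, B8->F, B10->T
collecting distinct outcomes: B1=T, B2=S, B5=F, B7=T, B8=F, B9=S, B10=T

Answer: B1=T, B2=S, B5=F, B7=T, B8=F, B9=S, B10=T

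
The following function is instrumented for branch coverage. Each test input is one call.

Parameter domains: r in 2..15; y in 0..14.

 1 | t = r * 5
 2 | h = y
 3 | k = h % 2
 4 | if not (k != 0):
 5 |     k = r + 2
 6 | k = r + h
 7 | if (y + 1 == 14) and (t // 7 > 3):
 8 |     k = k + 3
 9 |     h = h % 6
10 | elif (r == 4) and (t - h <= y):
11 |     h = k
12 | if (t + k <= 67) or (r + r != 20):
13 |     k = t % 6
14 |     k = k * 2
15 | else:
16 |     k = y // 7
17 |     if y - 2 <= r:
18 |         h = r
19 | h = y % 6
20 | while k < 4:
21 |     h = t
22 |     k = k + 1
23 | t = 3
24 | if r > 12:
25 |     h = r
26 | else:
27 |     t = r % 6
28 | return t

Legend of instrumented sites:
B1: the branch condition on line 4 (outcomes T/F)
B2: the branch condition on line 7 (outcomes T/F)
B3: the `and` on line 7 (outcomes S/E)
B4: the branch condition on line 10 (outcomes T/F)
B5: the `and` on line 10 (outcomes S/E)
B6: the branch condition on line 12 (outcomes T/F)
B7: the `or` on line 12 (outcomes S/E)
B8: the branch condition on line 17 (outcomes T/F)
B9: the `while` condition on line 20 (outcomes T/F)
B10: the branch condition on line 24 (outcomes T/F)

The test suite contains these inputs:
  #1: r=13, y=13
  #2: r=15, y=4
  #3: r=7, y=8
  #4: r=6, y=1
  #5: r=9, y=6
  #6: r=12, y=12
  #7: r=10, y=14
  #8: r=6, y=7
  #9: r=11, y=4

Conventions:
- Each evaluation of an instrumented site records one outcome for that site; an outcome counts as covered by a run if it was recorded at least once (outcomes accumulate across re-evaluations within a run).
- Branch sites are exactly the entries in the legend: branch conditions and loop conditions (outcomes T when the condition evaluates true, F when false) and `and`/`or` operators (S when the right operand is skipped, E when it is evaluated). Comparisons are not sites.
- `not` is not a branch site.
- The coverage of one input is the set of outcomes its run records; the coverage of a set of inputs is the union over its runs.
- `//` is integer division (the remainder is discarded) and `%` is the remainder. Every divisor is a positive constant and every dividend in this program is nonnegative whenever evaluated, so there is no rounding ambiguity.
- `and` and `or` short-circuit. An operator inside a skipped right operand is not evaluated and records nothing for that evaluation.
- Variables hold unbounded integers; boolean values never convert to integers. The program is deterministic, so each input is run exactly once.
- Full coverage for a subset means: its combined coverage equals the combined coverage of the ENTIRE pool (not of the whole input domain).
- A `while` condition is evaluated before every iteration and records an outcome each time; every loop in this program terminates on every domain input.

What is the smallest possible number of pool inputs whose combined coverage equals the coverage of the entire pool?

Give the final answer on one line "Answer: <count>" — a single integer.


#1 (r=13, y=13) -> covered: B1=F, B2=T, B3=E, B6=T, B7=E, B9=F, B10=T
#2 (r=15, y=4) -> covered: B1=T, B2=F, B3=S, B4=F, B5=S, B6=T, B7=E, B9=F, B10=T
#3 (r=7, y=8) -> covered: B1=T, B2=F, B3=S, B4=F, B5=S, B6=T, B7=S, B9=F, B10=F
#4 (r=6, y=1) -> covered: B1=F, B2=F, B3=S, B4=F, B5=S, B6=T, B7=S, B9=T, B9=F, B10=F
#5 (r=9, y=6) -> covered: B1=T, B2=F, B3=S, B4=F, B5=S, B6=T, B7=S, B9=F, B10=F
#6 (r=12, y=12) -> covered: B1=T, B2=F, B3=S, B4=F, B5=S, B6=T, B7=E, B9=T, B9=F, B10=F
#7 (r=10, y=14) -> covered: B1=T, B2=F, B3=S, B4=F, B5=S, B6=F, B7=E, B8=F, B9=T, B9=F, B10=F
#8 (r=6, y=7) -> covered: B1=F, B2=F, B3=S, B4=F, B5=S, B6=T, B7=S, B9=T, B9=F, B10=F
#9 (r=11, y=4) -> covered: B1=T, B2=F, B3=S, B4=F, B5=S, B6=T, B7=E, B9=T, B9=F, B10=F
union over all inputs: B1=T, B1=F, B2=T, B2=F, B3=S, B3=E, B4=F, B5=S, B6=T, B6=F, B7=S, B7=E, B8=F, B9=T, B9=F, B10=T, B10=F (17 outcomes)
size 1 is not enough: best union over all size-1 subsets is 11/17
size 2 is not enough: best union over all size-2 subsets is 16/17
at size 3, {1, 3, 7} reaches all 17 outcomes; every lexicographically earlier size-3 subset fails
Answer: 3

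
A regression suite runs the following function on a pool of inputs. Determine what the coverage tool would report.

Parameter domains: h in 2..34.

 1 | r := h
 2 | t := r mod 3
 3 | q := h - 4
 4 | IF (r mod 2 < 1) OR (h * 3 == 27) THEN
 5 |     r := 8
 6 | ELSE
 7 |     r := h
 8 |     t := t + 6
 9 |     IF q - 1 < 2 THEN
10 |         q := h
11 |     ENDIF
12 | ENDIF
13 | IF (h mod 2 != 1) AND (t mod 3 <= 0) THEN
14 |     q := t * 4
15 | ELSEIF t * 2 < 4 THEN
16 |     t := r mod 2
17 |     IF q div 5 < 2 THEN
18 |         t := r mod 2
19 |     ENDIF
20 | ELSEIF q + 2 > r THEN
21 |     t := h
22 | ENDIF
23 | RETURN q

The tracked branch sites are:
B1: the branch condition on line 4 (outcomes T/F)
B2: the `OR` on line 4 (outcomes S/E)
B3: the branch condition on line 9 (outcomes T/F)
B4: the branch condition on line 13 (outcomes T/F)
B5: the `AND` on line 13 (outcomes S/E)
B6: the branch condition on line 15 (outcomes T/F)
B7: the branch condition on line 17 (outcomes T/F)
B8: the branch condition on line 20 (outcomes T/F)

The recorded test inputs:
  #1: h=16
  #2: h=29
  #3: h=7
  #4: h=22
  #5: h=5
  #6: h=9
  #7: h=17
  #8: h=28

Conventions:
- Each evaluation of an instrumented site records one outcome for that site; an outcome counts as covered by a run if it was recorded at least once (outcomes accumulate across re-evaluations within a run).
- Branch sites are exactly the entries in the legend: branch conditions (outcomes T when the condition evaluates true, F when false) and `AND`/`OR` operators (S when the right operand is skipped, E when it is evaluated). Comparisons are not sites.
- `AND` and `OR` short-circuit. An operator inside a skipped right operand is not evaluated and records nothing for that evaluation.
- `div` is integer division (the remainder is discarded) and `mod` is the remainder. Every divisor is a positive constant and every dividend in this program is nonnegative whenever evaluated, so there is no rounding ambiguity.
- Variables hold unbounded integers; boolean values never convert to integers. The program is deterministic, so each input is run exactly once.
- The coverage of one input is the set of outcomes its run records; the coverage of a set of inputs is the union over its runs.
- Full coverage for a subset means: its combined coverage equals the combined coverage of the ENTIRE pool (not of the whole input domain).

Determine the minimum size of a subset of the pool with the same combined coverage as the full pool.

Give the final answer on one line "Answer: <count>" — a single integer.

run #1 (h=16) runs B2->S, B1->T, B5->E, B4->F, B6->T, B7->F; records B1=T, B2=S, B4=F, B5=E, B6=T, B7=F
run #2 (h=29) runs B2->E, B1->F, B3->F, B5->S, B4->F, B6->F, B8->F; records B1=F, B2=E, B3=F, B4=F, B5=S, B6=F, B8=F
run #3 (h=7) runs B2->E, B1->F, B3->F, B5->S, B4->F, B6->F, B8->F; records B1=F, B2=E, B3=F, B4=F, B5=S, B6=F, B8=F
run #4 (h=22) runs B2->S, B1->T, B5->E, B4->F, B6->T, B7->F; records B1=T, B2=S, B4=F, B5=E, B6=T, B7=F
run #5 (h=5) runs B2->E, B1->F, B3->T, B5->S, B4->F, B6->F, B8->T; records B1=F, B2=E, B3=T, B4=F, B5=S, B6=F, B8=T
run #6 (h=9) runs B2->E, B1->T, B5->S, B4->F, B6->T, B7->T; records B1=T, B2=E, B4=F, B5=S, B6=T, B7=T
run #7 (h=17) runs B2->E, B1->F, B3->F, B5->S, B4->F, B6->F, B8->F; records B1=F, B2=E, B3=F, B4=F, B5=S, B6=F, B8=F
run #8 (h=28) runs B2->S, B1->T, B5->E, B4->F, B6->T, B7->F; records B1=T, B2=S, B4=F, B5=E, B6=T, B7=F
pool-wide coverage (15 outcomes): B1=T, B1=F, B2=S, B2=E, B3=T, B3=F, B4=F, B5=S, B5=E, B6=T, B6=F, B7=T, B7=F, B8=T, B8=F
size 1 is not enough: best union over all size-1 subsets is 7/15
size 2 is not enough: best union over all size-2 subsets is 12/15
size 3 is not enough: best union over all size-3 subsets is 14/15
the canonical winner is {1, 2, 5, 6}: size 4, full 15-outcome coverage, earliest index list among size-4 covers

Answer: 4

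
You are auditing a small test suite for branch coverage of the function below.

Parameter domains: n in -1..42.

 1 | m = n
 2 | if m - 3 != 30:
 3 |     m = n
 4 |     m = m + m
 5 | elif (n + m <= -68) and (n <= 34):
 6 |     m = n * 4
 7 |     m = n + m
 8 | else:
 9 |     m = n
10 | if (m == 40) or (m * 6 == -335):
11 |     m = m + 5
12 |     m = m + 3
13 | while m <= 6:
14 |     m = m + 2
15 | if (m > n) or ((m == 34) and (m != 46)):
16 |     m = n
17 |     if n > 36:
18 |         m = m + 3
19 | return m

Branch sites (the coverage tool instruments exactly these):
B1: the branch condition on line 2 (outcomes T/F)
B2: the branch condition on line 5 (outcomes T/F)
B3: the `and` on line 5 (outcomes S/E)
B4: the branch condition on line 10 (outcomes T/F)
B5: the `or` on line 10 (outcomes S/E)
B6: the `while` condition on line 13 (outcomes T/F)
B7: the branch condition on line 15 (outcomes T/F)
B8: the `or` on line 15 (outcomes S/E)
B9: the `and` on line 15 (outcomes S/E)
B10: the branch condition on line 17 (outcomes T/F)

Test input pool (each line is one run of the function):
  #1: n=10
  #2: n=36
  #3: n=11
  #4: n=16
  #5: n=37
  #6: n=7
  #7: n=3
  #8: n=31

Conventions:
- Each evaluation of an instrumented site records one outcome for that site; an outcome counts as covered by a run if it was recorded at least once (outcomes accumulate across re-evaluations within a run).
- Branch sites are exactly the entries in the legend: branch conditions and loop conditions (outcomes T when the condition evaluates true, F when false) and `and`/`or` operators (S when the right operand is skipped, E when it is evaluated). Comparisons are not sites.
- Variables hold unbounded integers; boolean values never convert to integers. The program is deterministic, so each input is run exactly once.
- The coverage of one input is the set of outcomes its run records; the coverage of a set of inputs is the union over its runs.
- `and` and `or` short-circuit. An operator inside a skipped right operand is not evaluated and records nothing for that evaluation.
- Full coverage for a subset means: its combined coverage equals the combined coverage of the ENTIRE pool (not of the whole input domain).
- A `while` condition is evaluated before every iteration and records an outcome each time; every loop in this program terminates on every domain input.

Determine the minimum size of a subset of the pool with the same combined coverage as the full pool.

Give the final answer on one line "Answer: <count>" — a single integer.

run #1 (n=10) runs B1->T, B5->E, B4->F, B6->F, B8->S, B7->T, B10->F; records B1=T, B4=F, B5=E, B6=F, B7=T, B8=S, B10=F
run #2 (n=36) runs B1->T, B5->E, B4->F, B6->F, B8->S, B7->T, B10->F; records B1=T, B4=F, B5=E, B6=F, B7=T, B8=S, B10=F
run #3 (n=11) runs B1->T, B5->E, B4->F, B6->F, B8->S, B7->T, B10->F; records B1=T, B4=F, B5=E, B6=F, B7=T, B8=S, B10=F
run #4 (n=16) runs B1->T, B5->E, B4->F, B6->F, B8->S, B7->T, B10->F; records B1=T, B4=F, B5=E, B6=F, B7=T, B8=S, B10=F
run #5 (n=37) runs B1->T, B5->E, B4->F, B6->F, B8->S, B7->T, B10->T; records B1=T, B4=F, B5=E, B6=F, B7=T, B8=S, B10=T
run #6 (n=7) runs B1->T, B5->E, B4->F, B6->F, B8->S, B7->T, B10->F; records B1=T, B4=F, B5=E, B6=F, B7=T, B8=S, B10=F
run #7 (n=3) runs B1->T, B5->E, B4->F, B6->T, B6->F, B8->S, B7->T, B10->F; records B1=T, B4=F, B5=E, B6=T, B6=F, B7=T, B8=S, B10=F
run #8 (n=31) runs B1->T, B5->E, B4->F, B6->F, B8->S, B7->T, B10->F; records B1=T, B4=F, B5=E, B6=F, B7=T, B8=S, B10=F
pool-wide coverage (9 outcomes): B1=T, B4=F, B5=E, B6=T, B6=F, B7=T, B8=S, B10=T, B10=F
no size-1 subset reaches all 9 outcomes (best union: 8/9)
inputs {5, 7} (size 2) cover everything; no size-2 subset with a lexicographically smaller index list covers all 9

Answer: 2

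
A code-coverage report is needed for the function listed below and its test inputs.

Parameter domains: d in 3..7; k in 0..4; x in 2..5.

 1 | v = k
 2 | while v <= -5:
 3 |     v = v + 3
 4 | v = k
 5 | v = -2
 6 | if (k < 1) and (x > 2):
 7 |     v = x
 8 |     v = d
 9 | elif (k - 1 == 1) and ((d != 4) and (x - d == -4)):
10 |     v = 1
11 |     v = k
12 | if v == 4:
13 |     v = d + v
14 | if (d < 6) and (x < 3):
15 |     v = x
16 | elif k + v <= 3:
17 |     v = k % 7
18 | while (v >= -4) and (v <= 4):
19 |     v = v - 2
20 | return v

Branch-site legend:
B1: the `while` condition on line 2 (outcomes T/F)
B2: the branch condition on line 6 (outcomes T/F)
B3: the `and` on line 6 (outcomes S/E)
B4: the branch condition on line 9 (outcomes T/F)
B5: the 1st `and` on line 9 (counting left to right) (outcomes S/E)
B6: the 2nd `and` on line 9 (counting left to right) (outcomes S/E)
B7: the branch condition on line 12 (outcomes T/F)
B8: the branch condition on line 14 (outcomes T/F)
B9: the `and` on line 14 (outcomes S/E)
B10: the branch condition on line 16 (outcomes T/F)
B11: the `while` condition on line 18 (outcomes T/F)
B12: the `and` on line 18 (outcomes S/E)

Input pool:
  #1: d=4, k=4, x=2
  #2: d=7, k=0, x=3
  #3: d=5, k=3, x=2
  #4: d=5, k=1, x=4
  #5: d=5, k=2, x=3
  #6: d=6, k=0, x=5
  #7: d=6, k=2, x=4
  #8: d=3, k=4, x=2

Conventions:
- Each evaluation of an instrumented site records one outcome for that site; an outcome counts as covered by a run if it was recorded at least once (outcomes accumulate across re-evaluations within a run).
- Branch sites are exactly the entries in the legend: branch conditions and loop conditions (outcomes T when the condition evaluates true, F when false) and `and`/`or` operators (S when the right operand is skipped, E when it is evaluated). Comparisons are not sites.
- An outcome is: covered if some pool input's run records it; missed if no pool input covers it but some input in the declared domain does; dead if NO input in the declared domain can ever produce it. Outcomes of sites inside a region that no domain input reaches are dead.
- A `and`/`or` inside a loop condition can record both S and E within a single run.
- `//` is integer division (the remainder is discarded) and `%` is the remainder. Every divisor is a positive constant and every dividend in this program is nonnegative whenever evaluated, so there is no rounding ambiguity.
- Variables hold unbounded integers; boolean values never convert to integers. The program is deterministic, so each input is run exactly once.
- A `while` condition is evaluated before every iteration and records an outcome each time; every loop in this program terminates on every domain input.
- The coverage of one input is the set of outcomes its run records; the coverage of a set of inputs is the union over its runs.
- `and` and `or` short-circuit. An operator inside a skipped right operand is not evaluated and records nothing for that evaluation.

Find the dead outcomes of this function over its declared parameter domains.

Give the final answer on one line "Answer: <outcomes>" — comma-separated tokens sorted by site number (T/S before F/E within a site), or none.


checking every outcome against all 100 domain inputs:
  B1=T: never recorded by any domain input -> dead
  reachable outcomes have witnesses, e.g. B1=F (e.g. d=3, k=0, x=2), B2=T (e.g. d=3, k=0, x=3), B2=F (e.g. d=3, k=0, x=2), B3=S (e.g. d=3, k=1, x=2)
Answer: B1=T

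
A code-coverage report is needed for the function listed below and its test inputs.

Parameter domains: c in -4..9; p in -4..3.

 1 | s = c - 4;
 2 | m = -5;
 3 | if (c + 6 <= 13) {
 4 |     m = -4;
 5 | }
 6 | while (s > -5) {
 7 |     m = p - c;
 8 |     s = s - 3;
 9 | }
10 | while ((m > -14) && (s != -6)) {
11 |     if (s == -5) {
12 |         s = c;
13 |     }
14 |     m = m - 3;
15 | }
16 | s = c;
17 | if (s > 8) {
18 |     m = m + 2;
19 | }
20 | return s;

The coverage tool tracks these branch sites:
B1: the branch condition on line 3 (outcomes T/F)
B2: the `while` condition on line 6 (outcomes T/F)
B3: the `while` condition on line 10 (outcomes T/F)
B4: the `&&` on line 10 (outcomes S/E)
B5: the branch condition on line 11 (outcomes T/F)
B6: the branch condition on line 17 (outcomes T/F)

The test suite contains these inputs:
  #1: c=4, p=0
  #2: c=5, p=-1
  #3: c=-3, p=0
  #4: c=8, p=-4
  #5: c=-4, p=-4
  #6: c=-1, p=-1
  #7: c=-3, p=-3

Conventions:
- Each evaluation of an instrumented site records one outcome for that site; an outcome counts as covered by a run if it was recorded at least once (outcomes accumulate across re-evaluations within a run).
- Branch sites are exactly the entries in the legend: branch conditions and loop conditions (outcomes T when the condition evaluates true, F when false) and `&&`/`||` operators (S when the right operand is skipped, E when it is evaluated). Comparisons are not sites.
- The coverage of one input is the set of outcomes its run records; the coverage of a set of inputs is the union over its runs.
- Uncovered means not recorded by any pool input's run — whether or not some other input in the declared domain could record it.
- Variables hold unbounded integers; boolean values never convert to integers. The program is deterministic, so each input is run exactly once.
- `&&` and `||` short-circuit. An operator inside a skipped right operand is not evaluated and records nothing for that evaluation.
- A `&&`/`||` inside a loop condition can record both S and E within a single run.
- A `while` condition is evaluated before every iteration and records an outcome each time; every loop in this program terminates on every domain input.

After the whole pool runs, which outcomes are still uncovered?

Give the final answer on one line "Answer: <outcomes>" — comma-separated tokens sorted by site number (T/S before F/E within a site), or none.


test 1 (c=4, p=0) fires B1->T, B2->T, B2->T, B2->F, B4->E, B3->F, B6->F; hits B1=T, B2=T, B2=F, B3=F, B4=E, B6=F
test 2 (c=5, p=-1) fires B1->T, B2->T, B2->T, B2->F, B4->E, B3->T, B5->T, B4->E, B3->T, B5->F, B4->E, B3->T, B5->F, B4->S, ...; hits B1=T, B2=T, B2=F, B3=T, B3=F, B4=S, B4=E, B5=T, B5=F, B6=F
test 3 (c=-3, p=0) fires B1->T, B2->F, B4->E, B3->T, B5->F, B4->E, B3->T, B5->F, B4->E, B3->T, B5->F, B4->E, B3->T, B5->F, ...; hits B1=T, B2=F, B3=T, B3=F, B4=S, B4=E, B5=F, B6=F
test 4 (c=8, p=-4) fires B1->F, B2->T, B2->T, B2->T, B2->F, B4->E, B3->T, B5->T, B4->S, B3->F, B6->F; hits B1=F, B2=T, B2=F, B3=T, B3=F, B4=S, B4=E, B5=T, B6=F
test 5 (c=-4, p=-4) fires B1->T, B2->F, B4->E, B3->T, B5->F, B4->E, B3->T, B5->F, B4->E, B3->T, B5->F, B4->E, B3->T, B5->F, ...; hits B1=T, B2=F, B3=T, B3=F, B4=S, B4=E, B5=F, B6=F
test 6 (c=-1, p=-1) fires B1->T, B2->F, B4->E, B3->T, B5->T, B4->E, B3->T, B5->F, B4->E, B3->T, B5->F, B4->E, B3->T, B5->F, ...; hits B1=T, B2=F, B3=T, B3=F, B4=S, B4=E, B5=T, B5=F, B6=F
test 7 (c=-3, p=-3) fires B1->T, B2->F, B4->E, B3->T, B5->F, B4->E, B3->T, B5->F, B4->E, B3->T, B5->F, B4->E, B3->T, B5->F, ...; hits B1=T, B2=F, B3=T, B3=F, B4=S, B4=E, B5=F, B6=F
union over the pool: B1=T, B1=F, B2=T, B2=F, B3=T, B3=F, B4=S, B4=E, B5=T, B5=F, B6=F
uncovered (1 of 12): B6=T
Answer: B6=T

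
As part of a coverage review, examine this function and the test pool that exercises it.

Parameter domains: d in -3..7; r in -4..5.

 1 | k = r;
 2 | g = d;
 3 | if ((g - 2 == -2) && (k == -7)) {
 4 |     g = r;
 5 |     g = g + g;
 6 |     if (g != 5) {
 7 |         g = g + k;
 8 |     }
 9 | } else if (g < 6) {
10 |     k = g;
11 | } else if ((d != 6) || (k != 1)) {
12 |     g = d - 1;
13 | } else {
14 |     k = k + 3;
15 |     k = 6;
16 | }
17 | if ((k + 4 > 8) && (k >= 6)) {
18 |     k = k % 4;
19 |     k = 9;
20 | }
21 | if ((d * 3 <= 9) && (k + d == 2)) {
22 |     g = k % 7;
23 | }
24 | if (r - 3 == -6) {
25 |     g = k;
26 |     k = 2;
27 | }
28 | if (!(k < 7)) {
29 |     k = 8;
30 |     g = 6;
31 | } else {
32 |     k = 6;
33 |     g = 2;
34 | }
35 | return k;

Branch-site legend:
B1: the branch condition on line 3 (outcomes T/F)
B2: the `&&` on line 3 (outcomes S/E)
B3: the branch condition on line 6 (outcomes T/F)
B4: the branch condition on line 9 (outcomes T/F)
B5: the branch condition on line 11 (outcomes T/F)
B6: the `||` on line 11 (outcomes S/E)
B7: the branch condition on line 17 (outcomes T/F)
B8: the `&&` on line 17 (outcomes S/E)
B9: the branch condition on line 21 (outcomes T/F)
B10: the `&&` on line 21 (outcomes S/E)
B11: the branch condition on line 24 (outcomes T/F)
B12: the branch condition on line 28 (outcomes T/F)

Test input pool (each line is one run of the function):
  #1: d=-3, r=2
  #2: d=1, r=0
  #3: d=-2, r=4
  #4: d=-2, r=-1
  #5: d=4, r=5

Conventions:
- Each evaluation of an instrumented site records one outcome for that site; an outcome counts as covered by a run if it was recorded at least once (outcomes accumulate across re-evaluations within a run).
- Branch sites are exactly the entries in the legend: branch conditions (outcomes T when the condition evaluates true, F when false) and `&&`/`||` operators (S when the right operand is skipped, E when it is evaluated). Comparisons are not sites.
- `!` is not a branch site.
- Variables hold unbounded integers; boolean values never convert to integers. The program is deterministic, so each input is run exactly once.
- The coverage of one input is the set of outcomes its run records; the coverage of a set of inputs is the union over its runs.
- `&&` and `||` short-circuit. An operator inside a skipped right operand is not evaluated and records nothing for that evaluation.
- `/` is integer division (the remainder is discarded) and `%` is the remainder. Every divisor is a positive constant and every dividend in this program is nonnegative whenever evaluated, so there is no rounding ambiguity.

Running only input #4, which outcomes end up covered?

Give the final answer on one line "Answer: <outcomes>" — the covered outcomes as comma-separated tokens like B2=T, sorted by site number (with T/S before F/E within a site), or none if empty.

Tracing the run of input #4 (d=-2, r=-1):
  B2->S, B1->F, B4->T, B8->S, B7->F, B10->E, B9->F, B11->F, B12->F
distinct outcomes covered: B1=F, B2=S, B4=T, B7=F, B8=S, B9=F, B10=E, B11=F, B12=F

Answer: B1=F, B2=S, B4=T, B7=F, B8=S, B9=F, B10=E, B11=F, B12=F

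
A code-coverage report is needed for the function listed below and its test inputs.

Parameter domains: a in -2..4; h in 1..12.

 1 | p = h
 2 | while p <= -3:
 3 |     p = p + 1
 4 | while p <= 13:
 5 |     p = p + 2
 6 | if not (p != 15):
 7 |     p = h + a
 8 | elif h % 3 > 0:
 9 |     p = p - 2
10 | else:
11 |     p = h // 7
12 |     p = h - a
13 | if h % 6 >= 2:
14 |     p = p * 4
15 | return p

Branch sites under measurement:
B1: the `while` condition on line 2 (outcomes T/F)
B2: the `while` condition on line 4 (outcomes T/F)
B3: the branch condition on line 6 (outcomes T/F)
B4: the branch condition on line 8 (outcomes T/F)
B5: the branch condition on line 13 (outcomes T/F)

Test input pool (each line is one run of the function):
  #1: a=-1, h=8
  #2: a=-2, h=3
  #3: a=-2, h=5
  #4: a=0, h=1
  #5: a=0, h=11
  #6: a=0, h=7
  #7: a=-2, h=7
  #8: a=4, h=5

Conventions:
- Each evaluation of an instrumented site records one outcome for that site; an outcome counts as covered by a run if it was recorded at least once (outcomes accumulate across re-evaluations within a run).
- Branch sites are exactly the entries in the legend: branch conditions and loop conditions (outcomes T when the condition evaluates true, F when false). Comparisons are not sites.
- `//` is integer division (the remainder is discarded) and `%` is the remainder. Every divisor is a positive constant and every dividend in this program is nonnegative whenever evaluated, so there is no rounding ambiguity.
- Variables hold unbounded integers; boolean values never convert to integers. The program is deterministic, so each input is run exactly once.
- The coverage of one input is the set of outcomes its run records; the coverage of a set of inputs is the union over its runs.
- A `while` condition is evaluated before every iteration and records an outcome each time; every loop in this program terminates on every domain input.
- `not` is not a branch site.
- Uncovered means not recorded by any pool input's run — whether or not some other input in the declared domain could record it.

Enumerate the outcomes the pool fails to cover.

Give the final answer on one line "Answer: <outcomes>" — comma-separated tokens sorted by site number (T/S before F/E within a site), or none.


input #1, a=-1, h=8: events B1->F, B2->T, B2->T, B2->T, B2->F, B3->F, B4->T, B5->T; outcomes B1=F, B2=T, B2=F, B3=F, B4=T, B5=T
input #2, a=-2, h=3: events B1->F, B2->T, B2->T, B2->T, B2->T, B2->T, B2->T, B2->F, B3->T, B5->T; outcomes B1=F, B2=T, B2=F, B3=T, B5=T
input #3, a=-2, h=5: events B1->F, B2->T, B2->T, B2->T, B2->T, B2->T, B2->F, B3->T, B5->T; outcomes B1=F, B2=T, B2=F, B3=T, B5=T
input #4, a=0, h=1: events B1->F, B2->T, B2->T, B2->T, B2->T, B2->T, B2->T, B2->T, B2->F, B3->T, B5->F; outcomes B1=F, B2=T, B2=F, B3=T, B5=F
input #5, a=0, h=11: events B1->F, B2->T, B2->T, B2->F, B3->T, B5->T; outcomes B1=F, B2=T, B2=F, B3=T, B5=T
input #6, a=0, h=7: events B1->F, B2->T, B2->T, B2->T, B2->T, B2->F, B3->T, B5->F; outcomes B1=F, B2=T, B2=F, B3=T, B5=F
input #7, a=-2, h=7: events B1->F, B2->T, B2->T, B2->T, B2->T, B2->F, B3->T, B5->F; outcomes B1=F, B2=T, B2=F, B3=T, B5=F
input #8, a=4, h=5: events B1->F, B2->T, B2->T, B2->T, B2->T, B2->T, B2->F, B3->T, B5->T; outcomes B1=F, B2=T, B2=F, B3=T, B5=T
union over the pool: B1=F, B2=T, B2=F, B3=T, B3=F, B4=T, B5=T, B5=F
uncovered (2 of 10): B1=T, B4=F
Answer: B1=T, B4=F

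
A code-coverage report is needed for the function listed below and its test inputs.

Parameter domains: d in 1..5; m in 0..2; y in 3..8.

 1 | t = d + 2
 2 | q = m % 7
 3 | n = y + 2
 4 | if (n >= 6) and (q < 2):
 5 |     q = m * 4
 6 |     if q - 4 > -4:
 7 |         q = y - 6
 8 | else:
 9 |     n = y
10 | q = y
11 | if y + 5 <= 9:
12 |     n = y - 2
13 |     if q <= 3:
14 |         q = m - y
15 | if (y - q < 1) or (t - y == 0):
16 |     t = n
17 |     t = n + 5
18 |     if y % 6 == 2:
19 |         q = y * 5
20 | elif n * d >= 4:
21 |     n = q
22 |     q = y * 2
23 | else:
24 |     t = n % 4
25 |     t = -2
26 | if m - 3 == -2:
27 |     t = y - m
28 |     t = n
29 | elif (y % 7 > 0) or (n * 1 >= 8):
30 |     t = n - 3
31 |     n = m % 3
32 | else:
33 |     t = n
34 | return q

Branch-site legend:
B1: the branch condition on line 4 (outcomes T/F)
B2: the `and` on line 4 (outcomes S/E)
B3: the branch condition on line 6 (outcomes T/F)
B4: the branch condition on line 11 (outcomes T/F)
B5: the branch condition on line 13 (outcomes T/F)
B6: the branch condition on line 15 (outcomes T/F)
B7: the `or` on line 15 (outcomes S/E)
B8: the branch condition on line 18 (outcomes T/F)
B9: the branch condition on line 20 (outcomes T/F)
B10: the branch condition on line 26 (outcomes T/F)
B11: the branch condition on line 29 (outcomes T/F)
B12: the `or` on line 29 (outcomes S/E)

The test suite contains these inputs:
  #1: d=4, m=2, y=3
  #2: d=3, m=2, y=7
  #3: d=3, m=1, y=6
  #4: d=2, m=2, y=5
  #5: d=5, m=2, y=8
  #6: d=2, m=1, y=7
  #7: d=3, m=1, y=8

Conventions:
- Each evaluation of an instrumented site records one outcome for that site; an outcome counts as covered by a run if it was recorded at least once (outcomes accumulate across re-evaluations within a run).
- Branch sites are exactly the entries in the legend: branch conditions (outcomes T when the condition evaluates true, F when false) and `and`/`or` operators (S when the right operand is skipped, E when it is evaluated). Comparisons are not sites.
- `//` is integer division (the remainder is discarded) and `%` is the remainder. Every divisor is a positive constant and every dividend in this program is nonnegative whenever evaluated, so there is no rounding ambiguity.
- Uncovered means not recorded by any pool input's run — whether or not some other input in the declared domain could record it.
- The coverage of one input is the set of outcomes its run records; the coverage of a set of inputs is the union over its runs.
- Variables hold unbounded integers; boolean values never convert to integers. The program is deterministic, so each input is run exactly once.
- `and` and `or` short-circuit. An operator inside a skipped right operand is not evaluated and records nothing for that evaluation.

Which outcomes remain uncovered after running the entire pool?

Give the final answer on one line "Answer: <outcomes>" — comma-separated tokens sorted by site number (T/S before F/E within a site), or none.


test 1 (d=4, m=2, y=3) fires B2->S, B1->F, B4->T, B5->T, B7->E, B6->F, B9->T, B10->F, B12->S, B11->T; hits B1=F, B2=S, B4=T, B5=T, B6=F, B7=E, B9=T, B10=F, B11=T, B12=S
test 2 (d=3, m=2, y=7) fires B2->E, B1->F, B4->F, B7->S, B6->T, B8->F, B10->F, B12->E, B11->F; hits B1=F, B2=E, B4=F, B6=T, B7=S, B8=F, B10=F, B11=F, B12=E
test 3 (d=3, m=1, y=6) fires B2->E, B1->T, B3->T, B4->F, B7->S, B6->T, B8->F, B10->T; hits B1=T, B2=E, B3=T, B4=F, B6=T, B7=S, B8=F, B10=T
test 4 (d=2, m=2, y=5) fires B2->E, B1->F, B4->F, B7->S, B6->T, B8->F, B10->F, B12->S, B11->T; hits B1=F, B2=E, B4=F, B6=T, B7=S, B8=F, B10=F, B11=T, B12=S
test 5 (d=5, m=2, y=8) fires B2->E, B1->F, B4->F, B7->S, B6->T, B8->T, B10->F, B12->S, B11->T; hits B1=F, B2=E, B4=F, B6=T, B7=S, B8=T, B10=F, B11=T, B12=S
test 6 (d=2, m=1, y=7) fires B2->E, B1->T, B3->T, B4->F, B7->S, B6->T, B8->F, B10->T; hits B1=T, B2=E, B3=T, B4=F, B6=T, B7=S, B8=F, B10=T
test 7 (d=3, m=1, y=8) fires B2->E, B1->T, B3->T, B4->F, B7->S, B6->T, B8->T, B10->T; hits B1=T, B2=E, B3=T, B4=F, B6=T, B7=S, B8=T, B10=T
union over the pool: B1=T, B1=F, B2=S, B2=E, B3=T, B4=T, B4=F, B5=T, B6=T, B6=F, B7=S, B7=E, B8=T, B8=F, B9=T, B10=T, B10=F, B11=T, B11=F, B12=S, B12=E
uncovered (3 of 24): B3=F, B5=F, B9=F
Answer: B3=F, B5=F, B9=F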